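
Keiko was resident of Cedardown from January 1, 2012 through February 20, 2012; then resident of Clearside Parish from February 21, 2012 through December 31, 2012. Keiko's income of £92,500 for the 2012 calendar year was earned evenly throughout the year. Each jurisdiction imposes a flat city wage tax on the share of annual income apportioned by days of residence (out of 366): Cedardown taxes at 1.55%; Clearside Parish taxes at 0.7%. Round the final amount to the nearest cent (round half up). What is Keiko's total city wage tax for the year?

Cedardown, January 1 – February 20, 2012: 51 days → £92,500 × 1.55% × 51/366 = £199.7848
Clearside Parish, February 21 – December 31, 2012: 315 days → £92,500 × 0.7% × 315/366 = £557.2746
Total = £757.0594

£757.06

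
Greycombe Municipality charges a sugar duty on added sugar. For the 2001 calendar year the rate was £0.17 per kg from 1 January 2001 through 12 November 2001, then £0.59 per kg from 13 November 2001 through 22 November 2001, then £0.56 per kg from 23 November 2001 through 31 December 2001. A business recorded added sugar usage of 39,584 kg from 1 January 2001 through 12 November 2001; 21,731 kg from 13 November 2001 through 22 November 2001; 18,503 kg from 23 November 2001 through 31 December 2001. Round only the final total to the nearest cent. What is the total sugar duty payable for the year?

1 January – 12 November 2001: 39,584 kg at £0.17/kg → £6,729.28
13 November – 22 November 2001: 21,731 kg at £0.59/kg → £12,821.29
23 November – 31 December 2001: 18,503 kg at £0.56/kg → £10,361.68

£29,912.25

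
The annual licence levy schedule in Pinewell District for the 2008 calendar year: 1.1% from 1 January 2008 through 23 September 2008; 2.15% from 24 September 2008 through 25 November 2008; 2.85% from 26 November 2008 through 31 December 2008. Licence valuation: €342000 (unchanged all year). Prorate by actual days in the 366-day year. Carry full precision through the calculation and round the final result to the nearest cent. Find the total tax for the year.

€4968.81

1 January – 23 September 2008: 267 days at 1.1% → €342000 × 1.1% × 267/366 = €2744.4098
24 September – 25 November 2008: 63 days at 2.15% → €342000 × 2.15% × 63/366 = €1265.6803
26 November – 31 December 2008: 36 days at 2.85% → €342000 × 2.85% × 36/366 = €958.7213
Total = €4968.8115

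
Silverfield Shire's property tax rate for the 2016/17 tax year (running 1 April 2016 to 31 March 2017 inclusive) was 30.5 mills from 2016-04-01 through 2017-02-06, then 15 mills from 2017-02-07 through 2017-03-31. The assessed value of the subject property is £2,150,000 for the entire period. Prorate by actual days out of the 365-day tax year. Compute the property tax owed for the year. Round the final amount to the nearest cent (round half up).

2016-04-01 to 2017-02-06: 312 days at 30.5 mills → £2,150,000 × 3.05% × 312/365 = £56,053.1507
2017-02-07 to 2017-03-31: 53 days at 15 mills → £2,150,000 × 1.5% × 53/365 = £4,682.8767
Total = £60,736.0274

£60,736.03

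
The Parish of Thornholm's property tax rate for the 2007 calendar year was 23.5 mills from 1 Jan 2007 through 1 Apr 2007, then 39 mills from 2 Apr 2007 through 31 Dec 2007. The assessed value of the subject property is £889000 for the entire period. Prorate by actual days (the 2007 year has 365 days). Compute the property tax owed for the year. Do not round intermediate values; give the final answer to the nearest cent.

£31235.56

1 Jan – 1 Apr 2007: 91 days at 23.5 mills → £889000 × 2.35% × 91/365 = £5208.5658
2 Apr – 31 Dec 2007: 274 days at 39 mills → £889000 × 3.9% × 274/365 = £26026.9973
Total = £31235.5630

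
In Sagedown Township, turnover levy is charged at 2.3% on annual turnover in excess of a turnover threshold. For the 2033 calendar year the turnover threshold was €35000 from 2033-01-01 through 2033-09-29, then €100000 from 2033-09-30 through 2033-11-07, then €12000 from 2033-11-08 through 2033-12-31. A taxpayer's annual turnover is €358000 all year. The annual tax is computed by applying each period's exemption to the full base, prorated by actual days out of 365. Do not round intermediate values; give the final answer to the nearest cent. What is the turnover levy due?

2033-01-01 to 2033-09-29: 272 days, exemption €35000 → (€358000 − €35000) × 2.3% × 272/365 = €5536.1315
2033-09-30 to 2033-11-07: 39 days, exemption €100000 → (€358000 − €100000) × 2.3% × 39/365 = €634.0438
2033-11-08 to 2033-12-31: 54 days, exemption €12000 → (€358000 − €12000) × 2.3% × 54/365 = €1177.3479
Total = €7347.5233

€7347.52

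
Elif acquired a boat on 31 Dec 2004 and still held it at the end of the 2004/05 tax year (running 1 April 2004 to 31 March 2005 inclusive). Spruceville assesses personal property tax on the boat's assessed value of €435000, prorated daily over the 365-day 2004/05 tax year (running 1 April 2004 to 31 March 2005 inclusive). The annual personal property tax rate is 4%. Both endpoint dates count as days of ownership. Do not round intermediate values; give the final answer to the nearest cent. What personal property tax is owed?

Days held (31 Dec 2004 – 31 Mar 2005): 91 out of 365
Tax = €435000 × 4% × 91/365 = €4338.0822

€4338.08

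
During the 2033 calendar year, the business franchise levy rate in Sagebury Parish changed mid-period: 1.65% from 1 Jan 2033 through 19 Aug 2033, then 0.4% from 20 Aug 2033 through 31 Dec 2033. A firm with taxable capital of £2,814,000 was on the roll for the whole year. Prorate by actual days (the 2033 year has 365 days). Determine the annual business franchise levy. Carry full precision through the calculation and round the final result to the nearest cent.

1 Jan – 19 Aug 2033: 231 days at 1.65% → £2,814,000 × 1.65% × 231/365 = £29,385.0986
20 Aug – 31 Dec 2033: 134 days at 0.4% → £2,814,000 × 0.4% × 134/365 = £4,132.3397
Total = £33,517.4384

£33,517.44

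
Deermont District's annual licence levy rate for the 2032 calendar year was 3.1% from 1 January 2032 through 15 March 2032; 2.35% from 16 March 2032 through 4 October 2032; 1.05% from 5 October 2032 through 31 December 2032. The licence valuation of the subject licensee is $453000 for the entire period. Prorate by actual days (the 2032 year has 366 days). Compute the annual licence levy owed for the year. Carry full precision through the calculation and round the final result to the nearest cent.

1 January – 15 March 2032: 75 days at 3.1% → $453000 × 3.1% × 75/366 = $2877.6639
16 March – 4 October 2032: 203 days at 2.35% → $453000 × 2.35% × 203/366 = $5904.4713
5 October – 31 December 2032: 88 days at 1.05% → $453000 × 1.05% × 88/366 = $1143.6393
Total = $9925.7746

$9925.77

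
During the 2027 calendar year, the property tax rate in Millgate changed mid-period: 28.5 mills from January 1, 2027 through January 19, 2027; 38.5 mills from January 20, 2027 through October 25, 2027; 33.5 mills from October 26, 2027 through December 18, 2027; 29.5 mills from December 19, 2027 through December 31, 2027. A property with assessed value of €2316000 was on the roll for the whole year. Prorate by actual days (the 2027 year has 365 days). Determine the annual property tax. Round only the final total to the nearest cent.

€85504.82

January 1 – January 19, 2027: 19 days at 28.5 mills → €2316000 × 2.85% × 19/365 = €3435.9288
January 20 – October 25, 2027: 279 days at 38.5 mills → €2316000 × 3.85% × 279/365 = €68157.0247
October 26 – December 18, 2027: 54 days at 33.5 mills → €2316000 × 3.35% × 54/365 = €11478.4767
December 19 – December 31, 2027: 13 days at 29.5 mills → €2316000 × 2.95% × 13/365 = €2433.3863
Total = €85504.8164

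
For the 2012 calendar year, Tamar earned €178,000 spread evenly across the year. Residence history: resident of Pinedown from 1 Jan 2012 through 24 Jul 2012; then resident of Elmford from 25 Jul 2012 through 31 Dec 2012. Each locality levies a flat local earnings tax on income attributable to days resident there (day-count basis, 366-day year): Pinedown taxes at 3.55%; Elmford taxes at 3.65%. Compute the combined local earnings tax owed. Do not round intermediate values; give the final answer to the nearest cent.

€6,396.81

Pinedown, 1 Jan – 24 Jul 2012: 206 days → €178,000 × 3.55% × 206/366 = €3,556.5956
Elmford, 25 Jul – 31 Dec 2012: 160 days → €178,000 × 3.65% × 160/366 = €2,840.2186
Total = €6,396.8142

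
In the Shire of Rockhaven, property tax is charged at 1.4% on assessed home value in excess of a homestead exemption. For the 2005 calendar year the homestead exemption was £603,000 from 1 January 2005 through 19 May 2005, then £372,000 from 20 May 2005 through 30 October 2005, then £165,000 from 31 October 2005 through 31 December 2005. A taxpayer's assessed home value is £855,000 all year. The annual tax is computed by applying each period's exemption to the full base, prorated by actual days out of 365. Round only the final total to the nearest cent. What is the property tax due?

£6,022.68

1 January – 19 May 2005: 139 days, exemption £603,000 → (£855,000 − £603,000) × 1.4% × 139/365 = £1,343.5397
20 May – 30 October 2005: 164 days, exemption £372,000 → (£855,000 − £372,000) × 1.4% × 164/365 = £3,038.2685
31 October – 31 December 2005: 62 days, exemption £165,000 → (£855,000 − £165,000) × 1.4% × 62/365 = £1,640.8767
Total = £6,022.6849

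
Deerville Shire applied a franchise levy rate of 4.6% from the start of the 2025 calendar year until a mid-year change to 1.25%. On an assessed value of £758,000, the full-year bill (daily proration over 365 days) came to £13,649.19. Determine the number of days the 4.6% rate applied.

60 days

Let d = days at the first rate; then 365 − d days at the second rate.
£758,000 × [4.6%·d + 1.25%·(365−d)] / 365 = £13,649.19
Solving gives d = 60, so the new rate took effect on 2 March 2025.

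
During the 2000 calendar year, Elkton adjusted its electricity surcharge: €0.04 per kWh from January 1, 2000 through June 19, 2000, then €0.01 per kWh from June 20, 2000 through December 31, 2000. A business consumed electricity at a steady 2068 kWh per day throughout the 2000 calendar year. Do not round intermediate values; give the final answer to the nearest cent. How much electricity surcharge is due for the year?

January 1 – June 19, 2000: 171 days × 2068 kWh/day = 353,628 kWh at €0.04/kWh → €14,145.12
June 20 – December 31, 2000: 195 days × 2068 kWh/day = 403,260 kWh at €0.01/kWh → €4,032.60

€18,177.72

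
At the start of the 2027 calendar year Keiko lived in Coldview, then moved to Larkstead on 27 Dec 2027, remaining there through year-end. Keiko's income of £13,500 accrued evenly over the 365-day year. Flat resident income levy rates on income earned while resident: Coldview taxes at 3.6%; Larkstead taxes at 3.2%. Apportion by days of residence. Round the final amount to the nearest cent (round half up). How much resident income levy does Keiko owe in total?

£485.26

Coldview, 1 Jan – 26 Dec 2027: 360 days → £13,500 × 3.6% × 360/365 = £479.3425
Larkstead, 27 Dec – 31 Dec 2027: 5 days → £13,500 × 3.2% × 5/365 = £5.9178
Total = £485.2603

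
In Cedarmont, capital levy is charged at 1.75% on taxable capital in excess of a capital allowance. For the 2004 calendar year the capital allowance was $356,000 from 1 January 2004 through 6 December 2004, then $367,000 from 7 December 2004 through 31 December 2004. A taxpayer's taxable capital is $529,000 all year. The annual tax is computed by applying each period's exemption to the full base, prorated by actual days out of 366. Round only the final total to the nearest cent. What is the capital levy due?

$3,014.35

1 January – 6 December 2004: 341 days, exemption $356,000 → ($529,000 − $356,000) × 1.75% × 341/366 = $2,820.7036
7 December – 31 December 2004: 25 days, exemption $367,000 → ($529,000 − $367,000) × 1.75% × 25/366 = $193.6475
Total = $3,014.3511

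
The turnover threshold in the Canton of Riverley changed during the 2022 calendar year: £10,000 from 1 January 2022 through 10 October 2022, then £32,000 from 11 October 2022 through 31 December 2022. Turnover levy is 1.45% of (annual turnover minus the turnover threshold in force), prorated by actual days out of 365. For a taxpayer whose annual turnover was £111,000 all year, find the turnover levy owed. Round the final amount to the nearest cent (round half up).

1 January – 10 October 2022: 283 days, exemption £10,000 → (£111,000 − £10,000) × 1.45% × 283/365 = £1,135.4890
11 October – 31 December 2022: 82 days, exemption £32,000 → (£111,000 − £32,000) × 1.45% × 82/365 = £257.3452
Total = £1,392.8342

£1,392.83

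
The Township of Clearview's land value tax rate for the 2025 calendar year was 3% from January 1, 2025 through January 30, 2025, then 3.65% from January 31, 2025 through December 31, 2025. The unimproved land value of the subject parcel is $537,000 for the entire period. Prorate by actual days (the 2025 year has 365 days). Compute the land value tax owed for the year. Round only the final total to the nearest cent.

January 1 – January 30, 2025: 30 days at 3% → $537,000 × 3% × 30/365 = $1,324.1096
January 31 – December 31, 2025: 335 days at 3.65% → $537,000 × 3.65% × 335/365 = $17,989.5000
Total = $19,313.6096

$19,313.61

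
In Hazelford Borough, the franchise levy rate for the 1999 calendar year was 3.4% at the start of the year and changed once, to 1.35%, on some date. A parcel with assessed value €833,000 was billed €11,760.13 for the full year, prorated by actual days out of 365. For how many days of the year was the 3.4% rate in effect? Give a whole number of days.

Let d = days at the first rate; then 365 − d days at the second rate.
€833,000 × [3.4%·d + 1.35%·(365−d)] / 365 = €11,760.13
Solving gives d = 11, so the new rate took effect on January 12, 1999.

11 days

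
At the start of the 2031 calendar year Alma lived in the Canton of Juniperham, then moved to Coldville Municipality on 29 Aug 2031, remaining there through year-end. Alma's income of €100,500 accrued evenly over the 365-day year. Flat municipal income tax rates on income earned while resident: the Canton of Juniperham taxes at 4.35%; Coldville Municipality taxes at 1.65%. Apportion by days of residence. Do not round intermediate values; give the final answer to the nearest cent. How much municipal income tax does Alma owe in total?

The Canton of Juniperham, 1 Jan – 28 Aug 2031: 240 days → €100,500 × 4.35% × 240/365 = €2,874.5753
Coldville Municipality, 29 Aug – 31 Dec 2031: 125 days → €100,500 × 1.65% × 125/365 = €567.8938
Total = €3,442.4692

€3,442.47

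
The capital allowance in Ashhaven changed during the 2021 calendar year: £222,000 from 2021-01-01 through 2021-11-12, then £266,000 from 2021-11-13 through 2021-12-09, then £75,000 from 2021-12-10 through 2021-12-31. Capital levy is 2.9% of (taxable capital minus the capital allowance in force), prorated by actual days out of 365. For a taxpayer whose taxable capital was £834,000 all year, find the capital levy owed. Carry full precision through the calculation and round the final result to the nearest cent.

£17,910.56

2021-01-01 to 2021-11-12: 316 days, exemption £222,000 → (£834,000 − £222,000) × 2.9% × 316/365 = £15,365.3918
2021-11-13 to 2021-12-09: 27 days, exemption £266,000 → (£834,000 − £266,000) × 2.9% × 27/365 = £1,218.4767
2021-12-10 to 2021-12-31: 22 days, exemption £75,000 → (£834,000 − £75,000) × 2.9% × 22/365 = £1,326.6904
Total = £17,910.5589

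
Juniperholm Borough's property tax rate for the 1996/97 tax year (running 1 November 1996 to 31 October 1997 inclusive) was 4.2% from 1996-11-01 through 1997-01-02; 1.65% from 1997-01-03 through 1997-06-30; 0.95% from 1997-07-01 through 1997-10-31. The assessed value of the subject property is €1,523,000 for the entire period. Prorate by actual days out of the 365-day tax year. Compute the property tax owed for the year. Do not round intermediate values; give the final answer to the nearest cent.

1996-11-01 to 1997-01-02: 63 days at 4.2% → €1,523,000 × 4.2% × 63/365 = €11,040.7068
1997-01-03 to 1997-06-30: 179 days at 1.65% → €1,523,000 × 1.65% × 179/365 = €12,323.7822
1997-07-01 to 1997-10-31: 123 days at 0.95% → €1,523,000 × 0.95% × 123/365 = €4,875.6863
Total = €28,240.1753

€28,240.18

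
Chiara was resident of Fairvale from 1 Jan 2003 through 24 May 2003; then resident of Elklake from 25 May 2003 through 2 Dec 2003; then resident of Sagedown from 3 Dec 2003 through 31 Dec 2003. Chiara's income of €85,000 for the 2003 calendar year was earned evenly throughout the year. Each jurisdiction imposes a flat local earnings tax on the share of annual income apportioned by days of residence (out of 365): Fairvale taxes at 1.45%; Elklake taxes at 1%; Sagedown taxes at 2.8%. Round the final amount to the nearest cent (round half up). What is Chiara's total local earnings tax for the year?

€1,122.47

Fairvale, 1 Jan – 24 May 2003: 144 days → €85,000 × 1.45% × 144/365 = €486.2466
Elklake, 25 May – 2 Dec 2003: 192 days → €85,000 × 1% × 192/365 = €447.1233
Sagedown, 3 Dec – 31 Dec 2003: 29 days → €85,000 × 2.8% × 29/365 = €189.0959
Total = €1,122.4658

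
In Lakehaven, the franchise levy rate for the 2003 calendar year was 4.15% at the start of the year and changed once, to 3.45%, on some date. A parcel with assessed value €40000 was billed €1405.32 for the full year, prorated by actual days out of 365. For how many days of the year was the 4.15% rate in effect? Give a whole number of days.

Let d = days at the first rate; then 365 − d days at the second rate.
€40000 × [4.15%·d + 3.45%·(365−d)] / 365 = €1405.32
Solving gives d = 33, so the new rate took effect on 3 February 2003.

33 days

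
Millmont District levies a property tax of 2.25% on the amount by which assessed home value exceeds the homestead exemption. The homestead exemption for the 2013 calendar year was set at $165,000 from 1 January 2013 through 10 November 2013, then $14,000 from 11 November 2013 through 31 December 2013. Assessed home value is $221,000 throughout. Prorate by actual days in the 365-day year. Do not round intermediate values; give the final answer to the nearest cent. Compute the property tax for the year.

$1,734.72

1 January – 10 November 2013: 314 days, exemption $165,000 → ($221,000 − $165,000) × 2.25% × 314/365 = $1,083.9452
11 November – 31 December 2013: 51 days, exemption $14,000 → ($221,000 − $14,000) × 2.25% × 51/365 = $650.7740
Total = $1,734.7192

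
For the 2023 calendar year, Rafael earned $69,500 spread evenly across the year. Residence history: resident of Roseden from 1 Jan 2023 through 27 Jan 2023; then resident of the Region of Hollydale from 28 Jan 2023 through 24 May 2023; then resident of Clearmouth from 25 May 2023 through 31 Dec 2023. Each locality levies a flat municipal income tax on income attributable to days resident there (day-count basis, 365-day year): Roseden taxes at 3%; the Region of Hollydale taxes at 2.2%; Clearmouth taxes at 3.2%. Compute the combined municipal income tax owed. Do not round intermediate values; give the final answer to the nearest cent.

Roseden, 1 Jan – 27 Jan 2023: 27 days → $69,500 × 3% × 27/365 = $154.2329
The Region of Hollydale, 28 Jan – 24 May 2023: 117 days → $69,500 × 2.2% × 117/365 = $490.1178
Clearmouth, 25 May – 31 Dec 2023: 221 days → $69,500 × 3.2% × 221/365 = $1,346.5863
Total = $1,990.9370

$1,990.94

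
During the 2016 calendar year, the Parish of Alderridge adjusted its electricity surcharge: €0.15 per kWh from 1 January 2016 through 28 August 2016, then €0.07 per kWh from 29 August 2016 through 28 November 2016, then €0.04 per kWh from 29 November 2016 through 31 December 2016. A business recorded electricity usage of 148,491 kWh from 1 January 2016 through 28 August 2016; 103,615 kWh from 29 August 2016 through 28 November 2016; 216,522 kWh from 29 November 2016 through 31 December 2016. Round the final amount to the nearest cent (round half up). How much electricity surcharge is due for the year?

€38187.58

1 January – 28 August 2016: 148,491 kWh at €0.15/kWh → €22273.65
29 August – 28 November 2016: 103,615 kWh at €0.07/kWh → €7253.05
29 November – 31 December 2016: 216,522 kWh at €0.04/kWh → €8660.88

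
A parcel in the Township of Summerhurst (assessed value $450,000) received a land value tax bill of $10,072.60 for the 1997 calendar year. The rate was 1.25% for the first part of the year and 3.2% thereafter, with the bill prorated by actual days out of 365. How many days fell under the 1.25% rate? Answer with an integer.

Let d = days at the first rate; then 365 − d days at the second rate.
$450,000 × [1.25%·d + 3.2%·(365−d)] / 365 = $10,072.60
Solving gives d = 180, so the new rate took effect on 30 Jun 1997.

180 days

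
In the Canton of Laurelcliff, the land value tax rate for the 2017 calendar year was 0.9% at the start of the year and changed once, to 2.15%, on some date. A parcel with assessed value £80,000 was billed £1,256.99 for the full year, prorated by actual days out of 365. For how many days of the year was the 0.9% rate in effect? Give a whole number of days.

169 days

Let d = days at the first rate; then 365 − d days at the second rate.
£80,000 × [0.9%·d + 2.15%·(365−d)] / 365 = £1,256.99
Solving gives d = 169, so the new rate took effect on 19 June 2017.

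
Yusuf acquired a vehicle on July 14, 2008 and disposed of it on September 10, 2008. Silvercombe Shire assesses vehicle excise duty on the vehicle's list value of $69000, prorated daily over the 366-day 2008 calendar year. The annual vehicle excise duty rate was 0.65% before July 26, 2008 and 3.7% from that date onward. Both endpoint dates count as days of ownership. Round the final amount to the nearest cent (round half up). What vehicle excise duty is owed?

July 14 – July 25, 2008: 12 days at 0.65% → $69000 × 0.65% × 12/366 = $14.7049
July 26 – September 10, 2008: 47 days at 3.7% → $69000 × 3.7% × 47/366 = $327.8443
Total = $342.5492

$342.55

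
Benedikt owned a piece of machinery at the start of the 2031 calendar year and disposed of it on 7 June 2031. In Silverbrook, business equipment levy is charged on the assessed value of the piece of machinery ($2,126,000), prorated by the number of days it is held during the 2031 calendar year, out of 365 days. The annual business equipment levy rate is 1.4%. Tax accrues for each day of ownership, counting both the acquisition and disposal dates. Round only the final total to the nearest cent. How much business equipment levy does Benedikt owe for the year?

Days held (1 January – 7 June 2031): 158 out of 365
Tax = $2,126,000 × 1.4% × 158/365 = $12,884.1425

$12,884.14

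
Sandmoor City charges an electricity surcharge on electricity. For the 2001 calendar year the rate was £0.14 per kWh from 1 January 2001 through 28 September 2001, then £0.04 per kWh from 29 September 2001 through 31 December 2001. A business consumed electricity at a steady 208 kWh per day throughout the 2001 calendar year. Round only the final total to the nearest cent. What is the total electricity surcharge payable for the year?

£8,673.60

1 January – 28 September 2001: 271 days × 208 kWh/day = 56,368 kWh at £0.14/kWh → £7,891.52
29 September – 31 December 2001: 94 days × 208 kWh/day = 19,552 kWh at £0.04/kWh → £782.08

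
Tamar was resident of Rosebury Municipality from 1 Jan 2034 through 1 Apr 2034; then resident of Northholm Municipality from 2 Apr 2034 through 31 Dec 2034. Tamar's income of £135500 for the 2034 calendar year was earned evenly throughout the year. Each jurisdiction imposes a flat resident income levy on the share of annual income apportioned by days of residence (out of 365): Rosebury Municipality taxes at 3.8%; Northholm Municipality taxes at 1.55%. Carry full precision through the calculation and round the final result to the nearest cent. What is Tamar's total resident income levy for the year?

Rosebury Municipality, 1 Jan – 1 Apr 2034: 91 days → £135500 × 3.8% × 91/365 = £1283.7233
Northholm Municipality, 2 Apr – 31 Dec 2034: 274 days → £135500 × 1.55% × 274/365 = £1576.6260
Total = £2860.3493

£2860.35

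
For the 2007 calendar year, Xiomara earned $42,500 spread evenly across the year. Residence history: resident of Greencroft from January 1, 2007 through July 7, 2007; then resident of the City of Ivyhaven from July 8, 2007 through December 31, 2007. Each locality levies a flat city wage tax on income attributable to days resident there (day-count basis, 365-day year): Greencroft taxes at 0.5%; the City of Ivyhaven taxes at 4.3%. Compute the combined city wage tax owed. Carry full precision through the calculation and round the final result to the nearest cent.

Greencroft, January 1 – July 7, 2007: 188 days → $42,500 × 0.5% × 188/365 = $109.4521
The City of Ivyhaven, July 8 – December 31, 2007: 177 days → $42,500 × 4.3% × 177/365 = $886.2123
Total = $995.6644

$995.66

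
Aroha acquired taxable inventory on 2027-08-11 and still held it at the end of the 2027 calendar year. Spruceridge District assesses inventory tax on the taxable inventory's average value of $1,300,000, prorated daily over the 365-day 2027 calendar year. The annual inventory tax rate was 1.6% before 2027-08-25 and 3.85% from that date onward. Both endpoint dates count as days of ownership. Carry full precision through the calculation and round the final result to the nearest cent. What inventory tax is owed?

$18,486.71

2027-08-11 to 2027-08-24: 14 days at 1.6% → $1,300,000 × 1.6% × 14/365 = $797.8082
2027-08-25 to 2027-12-31: 129 days at 3.85% → $1,300,000 × 3.85% × 129/365 = $17,688.9041
Total = $18,486.7123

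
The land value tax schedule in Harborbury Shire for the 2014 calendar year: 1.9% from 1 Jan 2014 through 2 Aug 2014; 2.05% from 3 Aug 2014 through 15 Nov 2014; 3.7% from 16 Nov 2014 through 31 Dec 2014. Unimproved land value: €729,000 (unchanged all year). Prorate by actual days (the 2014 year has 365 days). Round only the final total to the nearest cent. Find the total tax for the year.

€15,819.30

1 Jan – 2 Aug 2014: 214 days at 1.9% → €729,000 × 1.9% × 214/365 = €8,120.8603
3 Aug – 15 Nov 2014: 105 days at 2.05% → €729,000 × 2.05% × 105/365 = €4,299.1027
16 Nov – 31 Dec 2014: 46 days at 3.7% → €729,000 × 3.7% × 46/365 = €3,399.3370
Total = €15,819.3000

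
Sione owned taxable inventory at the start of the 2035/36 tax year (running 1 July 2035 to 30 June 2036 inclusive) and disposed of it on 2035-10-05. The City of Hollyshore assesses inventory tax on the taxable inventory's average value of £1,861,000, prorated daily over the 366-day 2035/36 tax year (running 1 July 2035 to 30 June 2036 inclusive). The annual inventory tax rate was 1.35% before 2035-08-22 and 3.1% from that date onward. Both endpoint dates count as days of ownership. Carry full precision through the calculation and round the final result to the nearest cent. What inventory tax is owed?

£10,662.61

2035-07-01 to 2035-08-21: 52 days at 1.35% → £1,861,000 × 1.35% × 52/366 = £3,569.4590
2035-08-22 to 2035-10-05: 45 days at 3.1% → £1,861,000 × 3.1% × 45/366 = £7,093.1557
Total = £10,662.6148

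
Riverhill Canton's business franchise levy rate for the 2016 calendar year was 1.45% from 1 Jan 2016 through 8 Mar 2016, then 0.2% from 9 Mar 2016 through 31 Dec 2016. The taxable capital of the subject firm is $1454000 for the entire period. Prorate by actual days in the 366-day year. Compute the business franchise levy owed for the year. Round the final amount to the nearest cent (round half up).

1 Jan – 8 Mar 2016: 68 days at 1.45% → $1454000 × 1.45% × 68/366 = $3917.0601
9 Mar – 31 Dec 2016: 298 days at 0.2% → $1454000 × 0.2% × 298/366 = $2367.7158
Total = $6284.7760

$6284.78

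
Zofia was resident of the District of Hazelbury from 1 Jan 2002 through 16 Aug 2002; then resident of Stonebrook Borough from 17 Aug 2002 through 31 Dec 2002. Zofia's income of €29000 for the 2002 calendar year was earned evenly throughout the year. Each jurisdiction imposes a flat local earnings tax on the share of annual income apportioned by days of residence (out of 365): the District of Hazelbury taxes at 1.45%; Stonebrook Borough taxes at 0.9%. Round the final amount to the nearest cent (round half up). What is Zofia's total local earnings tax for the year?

€360.63

The District of Hazelbury, 1 Jan – 16 Aug 2002: 228 days → €29000 × 1.45% × 228/365 = €262.6685
Stonebrook Borough, 17 Aug – 31 Dec 2002: 137 days → €29000 × 0.9% × 137/365 = €97.9644
Total = €360.6329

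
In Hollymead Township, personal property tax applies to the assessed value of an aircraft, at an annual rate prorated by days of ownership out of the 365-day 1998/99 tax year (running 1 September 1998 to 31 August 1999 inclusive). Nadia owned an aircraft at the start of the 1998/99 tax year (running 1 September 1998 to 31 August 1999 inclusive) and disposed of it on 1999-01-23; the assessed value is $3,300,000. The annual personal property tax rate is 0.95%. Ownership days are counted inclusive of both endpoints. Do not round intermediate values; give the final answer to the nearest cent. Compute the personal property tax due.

$12,454.11

Days held (1998-09-01 to 1999-01-23): 145 out of 365
Tax = $3,300,000 × 0.95% × 145/365 = $12,454.1096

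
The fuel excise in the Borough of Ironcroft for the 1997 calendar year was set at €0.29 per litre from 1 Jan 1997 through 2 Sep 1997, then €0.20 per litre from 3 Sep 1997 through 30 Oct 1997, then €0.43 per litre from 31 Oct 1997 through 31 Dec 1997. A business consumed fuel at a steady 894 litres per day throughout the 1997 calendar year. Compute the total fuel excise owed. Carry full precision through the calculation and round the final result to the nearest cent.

€97723.14

1 Jan – 2 Sep 1997: 245 days × 894 litres/day = 219,030 litres at €0.29/litre → €63518.70
3 Sep – 30 Oct 1997: 58 days × 894 litres/day = 51,852 litres at €0.20/litre → €10370.40
31 Oct – 31 Dec 1997: 62 days × 894 litres/day = 55,428 litres at €0.43/litre → €23834.04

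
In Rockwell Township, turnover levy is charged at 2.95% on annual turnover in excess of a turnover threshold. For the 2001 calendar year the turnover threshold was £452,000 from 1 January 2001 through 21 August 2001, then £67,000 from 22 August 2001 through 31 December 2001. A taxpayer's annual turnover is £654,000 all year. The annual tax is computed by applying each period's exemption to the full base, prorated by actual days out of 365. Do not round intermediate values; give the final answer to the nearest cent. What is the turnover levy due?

1 January – 21 August 2001: 233 days, exemption £452,000 → (£654,000 − £452,000) × 2.95% × 233/365 = £3,803.9644
22 August – 31 December 2001: 132 days, exemption £67,000 → (£654,000 − £67,000) × 2.95% × 132/365 = £6,262.4055
Total = £10,066.3699

£10,066.37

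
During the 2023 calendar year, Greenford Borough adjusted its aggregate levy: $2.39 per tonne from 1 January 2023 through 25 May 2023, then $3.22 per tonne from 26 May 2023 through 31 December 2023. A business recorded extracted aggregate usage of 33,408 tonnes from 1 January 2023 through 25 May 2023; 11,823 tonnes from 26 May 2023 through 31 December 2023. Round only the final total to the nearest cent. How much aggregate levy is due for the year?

$117,915.18

1 January – 25 May 2023: 33,408 tonnes at $2.39/tonne → $79,845.12
26 May – 31 December 2023: 11,823 tonnes at $3.22/tonne → $38,070.06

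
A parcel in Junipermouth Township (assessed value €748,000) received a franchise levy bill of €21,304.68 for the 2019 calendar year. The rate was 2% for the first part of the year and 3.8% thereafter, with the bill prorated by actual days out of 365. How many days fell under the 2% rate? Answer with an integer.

193 days

Let d = days at the first rate; then 365 − d days at the second rate.
€748,000 × [2%·d + 3.8%·(365−d)] / 365 = €21,304.68
Solving gives d = 193, so the new rate took effect on July 13, 2019.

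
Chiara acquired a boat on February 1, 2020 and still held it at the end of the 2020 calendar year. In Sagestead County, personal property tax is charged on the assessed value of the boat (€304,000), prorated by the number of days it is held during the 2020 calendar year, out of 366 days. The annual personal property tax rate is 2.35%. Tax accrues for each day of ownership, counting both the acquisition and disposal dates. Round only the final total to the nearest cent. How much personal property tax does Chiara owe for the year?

Days held (February 1 – December 31, 2020): 335 out of 366
Tax = €304,000 × 2.35% × 335/366 = €6,538.9071

€6,538.91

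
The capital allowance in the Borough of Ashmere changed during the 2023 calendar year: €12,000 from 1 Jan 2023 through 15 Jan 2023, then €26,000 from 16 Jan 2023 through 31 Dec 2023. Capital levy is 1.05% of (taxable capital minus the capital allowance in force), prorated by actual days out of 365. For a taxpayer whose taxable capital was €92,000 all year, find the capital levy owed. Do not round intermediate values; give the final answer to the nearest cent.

1 Jan – 15 Jan 2023: 15 days, exemption €12,000 → (€92,000 − €12,000) × 1.05% × 15/365 = €34.5205
16 Jan – 31 Dec 2023: 350 days, exemption €26,000 → (€92,000 − €26,000) × 1.05% × 350/365 = €664.5205
Total = €699.0411

€699.04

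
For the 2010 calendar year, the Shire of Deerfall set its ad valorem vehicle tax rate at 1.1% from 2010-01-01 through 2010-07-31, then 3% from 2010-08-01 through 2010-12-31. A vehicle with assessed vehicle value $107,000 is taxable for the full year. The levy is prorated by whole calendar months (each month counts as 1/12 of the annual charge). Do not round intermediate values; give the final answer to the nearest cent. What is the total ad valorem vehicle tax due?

$2,024.08

2010-01-01 to 2010-07-31: 7 months at 1.1% → $107,000 × 1.1% × 7/12 = $686.5833
2010-08-01 to 2010-12-31: 5 months at 3% → $107,000 × 3% × 5/12 = $1,337.5000
Total = $2,024.0833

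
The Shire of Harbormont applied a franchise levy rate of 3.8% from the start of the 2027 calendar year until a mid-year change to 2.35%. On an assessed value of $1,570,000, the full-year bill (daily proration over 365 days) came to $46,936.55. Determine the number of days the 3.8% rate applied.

Let d = days at the first rate; then 365 − d days at the second rate.
$1,570,000 × [3.8%·d + 2.35%·(365−d)] / 365 = $46,936.55
Solving gives d = 161, so the new rate took effect on 11 June 2027.

161 days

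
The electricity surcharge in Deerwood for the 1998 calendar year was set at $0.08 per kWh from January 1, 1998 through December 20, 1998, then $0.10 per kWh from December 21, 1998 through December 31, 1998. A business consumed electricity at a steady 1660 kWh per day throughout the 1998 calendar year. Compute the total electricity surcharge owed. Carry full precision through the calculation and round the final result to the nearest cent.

$48,837.20

January 1 – December 20, 1998: 354 days × 1660 kWh/day = 587,640 kWh at $0.08/kWh → $47,011.20
December 21 – December 31, 1998: 11 days × 1660 kWh/day = 18,260 kWh at $0.10/kWh → $1,826.00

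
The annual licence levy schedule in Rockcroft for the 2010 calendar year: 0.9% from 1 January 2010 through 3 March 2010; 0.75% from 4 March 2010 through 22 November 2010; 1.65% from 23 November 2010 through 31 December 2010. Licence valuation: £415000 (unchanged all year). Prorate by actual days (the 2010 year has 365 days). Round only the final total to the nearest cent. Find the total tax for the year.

£3617.32

1 January – 3 March 2010: 62 days at 0.9% → £415000 × 0.9% × 62/365 = £634.4384
4 March – 22 November 2010: 264 days at 0.75% → £415000 × 0.75% × 264/365 = £2251.2329
23 November – 31 December 2010: 39 days at 1.65% → £415000 × 1.65% × 39/365 = £731.6507
Total = £3617.3219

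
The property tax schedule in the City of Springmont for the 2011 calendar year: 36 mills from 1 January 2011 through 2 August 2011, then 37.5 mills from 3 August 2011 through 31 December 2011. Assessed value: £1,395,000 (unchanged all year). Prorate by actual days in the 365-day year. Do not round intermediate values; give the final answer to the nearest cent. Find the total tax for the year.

1 January – 2 August 2011: 214 days at 36 mills → £1,395,000 × 3.6% × 214/365 = £29,444.0548
3 August – 31 December 2011: 151 days at 37.5 mills → £1,395,000 × 3.75% × 151/365 = £21,641.6096
Total = £51,085.6644

£51,085.66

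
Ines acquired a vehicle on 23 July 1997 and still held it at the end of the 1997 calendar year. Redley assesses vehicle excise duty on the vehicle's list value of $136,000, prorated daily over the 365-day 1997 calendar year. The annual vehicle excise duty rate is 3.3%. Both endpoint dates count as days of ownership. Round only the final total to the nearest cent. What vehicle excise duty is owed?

$1,991.93

Days held (23 July – 31 December 1997): 162 out of 365
Tax = $136,000 × 3.3% × 162/365 = $1,991.9342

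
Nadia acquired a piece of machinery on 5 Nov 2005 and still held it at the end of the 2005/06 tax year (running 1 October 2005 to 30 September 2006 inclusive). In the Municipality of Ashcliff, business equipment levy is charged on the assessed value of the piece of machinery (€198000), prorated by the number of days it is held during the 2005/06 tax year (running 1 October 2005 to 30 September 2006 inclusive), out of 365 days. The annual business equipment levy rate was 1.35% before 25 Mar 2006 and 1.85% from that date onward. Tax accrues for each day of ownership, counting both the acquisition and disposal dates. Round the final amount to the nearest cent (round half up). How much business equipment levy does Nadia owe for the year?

5 Nov 2005 – 24 Mar 2006: 140 days at 1.35% → €198000 × 1.35% × 140/365 = €1025.2603
25 Mar – 30 Sep 2006: 190 days at 1.85% → €198000 × 1.85% × 190/365 = €1906.7671
Total = €2932.0274

€2932.03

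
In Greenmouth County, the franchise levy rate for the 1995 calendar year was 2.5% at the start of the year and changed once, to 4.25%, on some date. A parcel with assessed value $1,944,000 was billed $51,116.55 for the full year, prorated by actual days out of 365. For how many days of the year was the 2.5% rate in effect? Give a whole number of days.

Let d = days at the first rate; then 365 − d days at the second rate.
$1,944,000 × [2.5%·d + 4.25%·(365−d)] / 365 = $51,116.55
Solving gives d = 338, so the new rate took effect on December 5, 1995.

338 days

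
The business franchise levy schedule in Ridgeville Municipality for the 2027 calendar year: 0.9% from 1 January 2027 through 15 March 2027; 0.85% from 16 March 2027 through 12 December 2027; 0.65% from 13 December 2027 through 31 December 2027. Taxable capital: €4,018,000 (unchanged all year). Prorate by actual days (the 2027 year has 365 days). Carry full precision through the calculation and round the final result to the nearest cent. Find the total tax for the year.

€34,141.99

1 January – 15 March 2027: 74 days at 0.9% → €4,018,000 × 0.9% × 74/365 = €7,331.4740
16 March – 12 December 2027: 272 days at 0.85% → €4,018,000 × 0.85% × 272/365 = €25,451.0027
13 December – 31 December 2027: 19 days at 0.65% → €4,018,000 × 0.65% × 19/365 = €1,359.5151
Total = €34,141.9918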